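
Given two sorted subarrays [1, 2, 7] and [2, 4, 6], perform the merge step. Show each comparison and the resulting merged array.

Merging process:

Compare 1 vs 2: take 1 from left. Merged: [1]
Compare 2 vs 2: take 2 from left. Merged: [1, 2]
Compare 7 vs 2: take 2 from right. Merged: [1, 2, 2]
Compare 7 vs 4: take 4 from right. Merged: [1, 2, 2, 4]
Compare 7 vs 6: take 6 from right. Merged: [1, 2, 2, 4, 6]
Append remaining from left: [7]. Merged: [1, 2, 2, 4, 6, 7]

Final merged array: [1, 2, 2, 4, 6, 7]
Total comparisons: 5

The merged array is [1, 2, 2, 4, 6, 7], requiring 5 comparisons. The merge step runs in O(n) time where n is the total number of elements.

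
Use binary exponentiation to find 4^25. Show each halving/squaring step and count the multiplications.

Computing 4^25 by squaring (build up from 4^1; each line after the first costs one multiplication):

4^1 = 4
4^2 = (4^1)^2 = 4^2 = 16
4^3 = 4 * 4^2 = 4 * 16 = 64
4^6 = (4^3)^2 = 64^2 = 4096
4^12 = (4^6)^2 = 4096^2 = 16777216
4^24 = (4^12)^2 = 16777216^2 = 281474976710656
4^25 = 4 * 4^24 = 4 * 281474976710656 = 1125899906842624

Result: 1125899906842624
Multiplications needed: 6 (6 lines after 4^1)

4^25 = 1125899906842624. Using exponentiation by squaring, this requires 6 multiplications. The key idea: if the exponent is even, square the half-power; if odd, multiply by the base once.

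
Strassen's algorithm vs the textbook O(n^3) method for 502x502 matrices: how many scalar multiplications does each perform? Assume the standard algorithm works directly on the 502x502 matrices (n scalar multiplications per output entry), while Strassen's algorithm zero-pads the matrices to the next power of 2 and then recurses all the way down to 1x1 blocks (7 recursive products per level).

Matrix multiplication for 502x502 matrices:

Strassen's algorithm requires power-of-2 dimensions. Pad 502x502 to 512x512 (next power of 2).

Standard algorithm: 502^3 = 126506008 multiplications
Strassen's algorithm: 7^(log2(512)) = 7^9 = 40353607 multiplications
Savings: 126506008 - 40353607 = 86152401 multiplications

Standard: 126506008 multiplications (502^3). Strassen: 40353607 multiplications (7^9, after padding to 512x512). Strassen reduces 8 recursive multiplications to 7 at each level.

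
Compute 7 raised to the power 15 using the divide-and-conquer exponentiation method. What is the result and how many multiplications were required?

Computing 7^15 by squaring (build up from 7^1; each line after the first costs one multiplication):

7^1 = 7
7^2 = (7^1)^2 = 7^2 = 49
7^3 = 7 * 7^2 = 7 * 49 = 343
7^6 = (7^3)^2 = 343^2 = 117649
7^7 = 7 * 7^6 = 7 * 117649 = 823543
7^14 = (7^7)^2 = 823543^2 = 678223072849
7^15 = 7 * 7^14 = 7 * 678223072849 = 4747561509943

Result: 4747561509943
Multiplications needed: 6 (6 lines after 7^1)

7^15 = 4747561509943. Using exponentiation by squaring, this requires 6 multiplications. The key idea: if the exponent is even, square the half-power; if odd, multiply by the base once.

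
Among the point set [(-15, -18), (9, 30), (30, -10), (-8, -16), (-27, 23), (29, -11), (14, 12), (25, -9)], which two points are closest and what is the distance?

Computing all pairwise distances among 8 points:

d((-15, -18), (9, 30)) = 53.6656
d((-15, -18), (30, -10)) = 45.7056
d((-15, -18), (-8, -16)) = 7.2801
d((-15, -18), (-27, 23)) = 42.72
d((-15, -18), (29, -11)) = 44.5533
d((-15, -18), (14, 12)) = 41.7253
d((-15, -18), (25, -9)) = 41.0
d((9, 30), (30, -10)) = 45.1774
d((9, 30), (-8, -16)) = 49.0408
d((9, 30), (-27, 23)) = 36.6742
d((9, 30), (29, -11)) = 45.618
d((9, 30), (14, 12)) = 18.6815
d((9, 30), (25, -9)) = 42.1545
d((30, -10), (-8, -16)) = 38.4708
d((30, -10), (-27, 23)) = 65.8635
d((30, -10), (29, -11)) = 1.4142 <-- minimum
d((30, -10), (14, 12)) = 27.2029
d((30, -10), (25, -9)) = 5.099
d((-8, -16), (-27, 23)) = 43.382
d((-8, -16), (29, -11)) = 37.3363
d((-8, -16), (14, 12)) = 35.609
d((-8, -16), (25, -9)) = 33.7343
d((-27, 23), (29, -11)) = 65.5134
d((-27, 23), (14, 12)) = 42.45
d((-27, 23), (25, -9)) = 61.0574
d((29, -11), (14, 12)) = 27.4591
d((29, -11), (25, -9)) = 4.4721
d((14, 12), (25, -9)) = 23.7065

Closest pair: (30, -10) and (29, -11) with distance 1.4142

The closest pair is (30, -10) and (29, -11) with Euclidean distance 1.4142. For 8 points, brute-force pairwise comparison is shown above. For large n, the divide-and-conquer algorithm (sort by x, recurse on halves, check the dividing strip) achieves O(n log n).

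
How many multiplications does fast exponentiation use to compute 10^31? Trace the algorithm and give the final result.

Computing 10^31 by squaring (build up from 10^1; each line after the first costs one multiplication):

10^1 = 10
10^2 = (10^1)^2 = 10^2 = 100
10^3 = 10 * 10^2 = 10 * 100 = 1000
10^6 = (10^3)^2 = 1000^2 = 1000000
10^7 = 10 * 10^6 = 10 * 1000000 = 10000000
10^14 = (10^7)^2 = 10000000^2 = 100000000000000
10^15 = 10 * 10^14 = 10 * 100000000000000 = 1000000000000000
10^30 = (10^15)^2 = 1000000000000000^2 = 1000000000000000000000000000000
10^31 = 10 * 10^30 = 10 * 1000000000000000000000000000000 = 10000000000000000000000000000000

Result: 10000000000000000000000000000000
Multiplications needed: 8 (8 lines after 10^1)

10^31 = 10000000000000000000000000000000. Using exponentiation by squaring, this requires 8 multiplications. The key idea: if the exponent is even, square the half-power; if odd, multiply by the base once.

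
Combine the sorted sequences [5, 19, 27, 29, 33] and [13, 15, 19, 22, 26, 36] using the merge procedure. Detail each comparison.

Merging process:

Compare 5 vs 13: take 5 from left. Merged: [5]
Compare 19 vs 13: take 13 from right. Merged: [5, 13]
Compare 19 vs 15: take 15 from right. Merged: [5, 13, 15]
Compare 19 vs 19: take 19 from left. Merged: [5, 13, 15, 19]
Compare 27 vs 19: take 19 from right. Merged: [5, 13, 15, 19, 19]
Compare 27 vs 22: take 22 from right. Merged: [5, 13, 15, 19, 19, 22]
Compare 27 vs 26: take 26 from right. Merged: [5, 13, 15, 19, 19, 22, 26]
Compare 27 vs 36: take 27 from left. Merged: [5, 13, 15, 19, 19, 22, 26, 27]
Compare 29 vs 36: take 29 from left. Merged: [5, 13, 15, 19, 19, 22, 26, 27, 29]
Compare 33 vs 36: take 33 from left. Merged: [5, 13, 15, 19, 19, 22, 26, 27, 29, 33]
Append remaining from right: [36]. Merged: [5, 13, 15, 19, 19, 22, 26, 27, 29, 33, 36]

Final merged array: [5, 13, 15, 19, 19, 22, 26, 27, 29, 33, 36]
Total comparisons: 10

The merged array is [5, 13, 15, 19, 19, 22, 26, 27, 29, 33, 36], requiring 10 comparisons. The merge step runs in O(n) time where n is the total number of elements.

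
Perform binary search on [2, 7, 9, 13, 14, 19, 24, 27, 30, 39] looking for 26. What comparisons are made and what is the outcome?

Binary search for 26 in [2, 7, 9, 13, 14, 19, 24, 27, 30, 39]:

lo=0, hi=9, mid=4, arr[mid]=14 -> 14 < 26, search right half
lo=5, hi=9, mid=7, arr[mid]=27 -> 27 > 26, search left half
lo=5, hi=6, mid=5, arr[mid]=19 -> 19 < 26, search right half
lo=6, hi=6, mid=6, arr[mid]=24 -> 24 < 26, search right half
lo=7 > hi=6, target 26 not found

Binary search determines that 26 is not in the array after 4 comparisons. The search space was exhausted without finding the target.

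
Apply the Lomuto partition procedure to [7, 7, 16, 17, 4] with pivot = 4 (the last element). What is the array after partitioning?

Lomuto partition with pivot = 4:

Initial array: [7, 7, 16, 17, 4]

arr[0]=7 > 4: no swap
arr[1]=7 > 4: no swap
arr[2]=16 > 4: no swap
arr[3]=17 > 4: no swap

Place pivot at position 0: [4, 7, 16, 17, 7]
Pivot position: 0

After partitioning with pivot 4, the array becomes [4, 7, 16, 17, 7]. The pivot is placed at index 0. All elements to the left of the pivot are <= 4, and all elements to the right are > 4.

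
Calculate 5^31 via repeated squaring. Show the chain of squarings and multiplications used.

Computing 5^31 by squaring (build up from 5^1; each line after the first costs one multiplication):

5^1 = 5
5^2 = (5^1)^2 = 5^2 = 25
5^3 = 5 * 5^2 = 5 * 25 = 125
5^6 = (5^3)^2 = 125^2 = 15625
5^7 = 5 * 5^6 = 5 * 15625 = 78125
5^14 = (5^7)^2 = 78125^2 = 6103515625
5^15 = 5 * 5^14 = 5 * 6103515625 = 30517578125
5^30 = (5^15)^2 = 30517578125^2 = 931322574615478515625
5^31 = 5 * 5^30 = 5 * 931322574615478515625 = 4656612873077392578125

Result: 4656612873077392578125
Multiplications needed: 8 (8 lines after 5^1)

5^31 = 4656612873077392578125. Using exponentiation by squaring, this requires 8 multiplications. The key idea: if the exponent is even, square the half-power; if odd, multiply by the base once.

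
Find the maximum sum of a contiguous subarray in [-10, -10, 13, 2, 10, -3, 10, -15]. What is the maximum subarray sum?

Using Kadane's algorithm on [-10, -10, 13, 2, 10, -3, 10, -15]:

Scanning through the array:
Position 1 (value -10): max_ending_here = -10, max_so_far = -10
Position 2 (value 13): max_ending_here = 13, max_so_far = 13
Position 3 (value 2): max_ending_here = 15, max_so_far = 15
Position 4 (value 10): max_ending_here = 25, max_so_far = 25
Position 5 (value -3): max_ending_here = 22, max_so_far = 25
Position 6 (value 10): max_ending_here = 32, max_so_far = 32
Position 7 (value -15): max_ending_here = 17, max_so_far = 32

Maximum subarray: [13, 2, 10, -3, 10]
Maximum sum: 32

The maximum subarray is [13, 2, 10, -3, 10] with sum 32. This subarray runs from index 2 to index 6.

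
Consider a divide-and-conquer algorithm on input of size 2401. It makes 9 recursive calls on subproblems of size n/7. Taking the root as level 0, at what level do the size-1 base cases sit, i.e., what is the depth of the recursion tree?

For divide and conquer with division factor 7:

Problem sizes at each level:
Level 0: 2401
Level 1: 343
Level 2: 49
Level 3: 7
Level 4: 1

The root is level 0 and the size-1 base case is level 4 (the tree spans levels 0 through 4, i.e. 5 levels counting the root), so the depth is the number of divisions: log_7(2401) = 4

The recursion tree depth is log_7(2401) = 4. At each level, the problem size is divided by 7, so it takes 4 divisions to reduce to a base case of size 1. The algorithm makes 9 recursive calls at each level.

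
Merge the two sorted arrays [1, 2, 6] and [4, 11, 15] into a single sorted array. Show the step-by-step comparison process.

Merging process:

Compare 1 vs 4: take 1 from left. Merged: [1]
Compare 2 vs 4: take 2 from left. Merged: [1, 2]
Compare 6 vs 4: take 4 from right. Merged: [1, 2, 4]
Compare 6 vs 11: take 6 from left. Merged: [1, 2, 4, 6]
Append remaining from right: [11, 15]. Merged: [1, 2, 4, 6, 11, 15]

Final merged array: [1, 2, 4, 6, 11, 15]
Total comparisons: 4

The merged array is [1, 2, 4, 6, 11, 15], requiring 4 comparisons. The merge step runs in O(n) time where n is the total number of elements.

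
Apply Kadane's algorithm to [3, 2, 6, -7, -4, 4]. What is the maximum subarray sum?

Using Kadane's algorithm on [3, 2, 6, -7, -4, 4]:

Scanning through the array:
Position 1 (value 2): max_ending_here = 5, max_so_far = 5
Position 2 (value 6): max_ending_here = 11, max_so_far = 11
Position 3 (value -7): max_ending_here = 4, max_so_far = 11
Position 4 (value -4): max_ending_here = 0, max_so_far = 11
Position 5 (value 4): max_ending_here = 4, max_so_far = 11

Maximum subarray: [3, 2, 6]
Maximum sum: 11

The maximum subarray is [3, 2, 6] with sum 11. This subarray runs from index 0 to index 2.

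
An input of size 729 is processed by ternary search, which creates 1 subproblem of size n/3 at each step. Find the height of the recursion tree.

For divide and conquer with division factor 3:

Problem sizes at each level:
Level 0: 729
Level 1: 243
Level 2: 81
Level 3: 27
Level 4: 9
Level 5: 3
Level 6: 1

The root is level 0 and the size-1 base case is level 6 (the tree spans levels 0 through 6, i.e. 7 levels counting the root), so the depth is the number of divisions: log_3(729) = 6

The recursion tree depth is log_3(729) = 6. At each level, the problem size is divided by 3, so it takes 6 divisions to reduce to a base case of size 1. The algorithm makes 1 recursive call at each level.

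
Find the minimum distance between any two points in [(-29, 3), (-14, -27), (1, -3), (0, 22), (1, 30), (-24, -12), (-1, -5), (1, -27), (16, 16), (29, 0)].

Computing all pairwise distances among 10 points:

d((-29, 3), (-14, -27)) = 33.541
d((-29, 3), (1, -3)) = 30.5941
d((-29, 3), (0, 22)) = 34.6699
d((-29, 3), (1, 30)) = 40.3609
d((-29, 3), (-24, -12)) = 15.8114
d((-29, 3), (-1, -5)) = 29.1204
d((-29, 3), (1, -27)) = 42.4264
d((-29, 3), (16, 16)) = 46.8402
d((-29, 3), (29, 0)) = 58.0775
d((-14, -27), (1, -3)) = 28.3019
d((-14, -27), (0, 22)) = 50.9608
d((-14, -27), (1, 30)) = 58.9406
d((-14, -27), (-24, -12)) = 18.0278
d((-14, -27), (-1, -5)) = 25.5539
d((-14, -27), (1, -27)) = 15.0
d((-14, -27), (16, 16)) = 52.4309
d((-14, -27), (29, 0)) = 50.774
d((1, -3), (0, 22)) = 25.02
d((1, -3), (1, 30)) = 33.0
d((1, -3), (-24, -12)) = 26.5707
d((1, -3), (-1, -5)) = 2.8284 <-- minimum
d((1, -3), (1, -27)) = 24.0
d((1, -3), (16, 16)) = 24.2074
d((1, -3), (29, 0)) = 28.1603
d((0, 22), (1, 30)) = 8.0623
d((0, 22), (-24, -12)) = 41.6173
d((0, 22), (-1, -5)) = 27.0185
d((0, 22), (1, -27)) = 49.0102
d((0, 22), (16, 16)) = 17.088
d((0, 22), (29, 0)) = 36.4005
d((1, 30), (-24, -12)) = 48.8774
d((1, 30), (-1, -5)) = 35.0571
d((1, 30), (1, -27)) = 57.0
d((1, 30), (16, 16)) = 20.5183
d((1, 30), (29, 0)) = 41.0366
d((-24, -12), (-1, -5)) = 24.0416
d((-24, -12), (1, -27)) = 29.1548
d((-24, -12), (16, 16)) = 48.8262
d((-24, -12), (29, 0)) = 54.3415
d((-1, -5), (1, -27)) = 22.0907
d((-1, -5), (16, 16)) = 27.0185
d((-1, -5), (29, 0)) = 30.4138
d((1, -27), (16, 16)) = 45.5412
d((1, -27), (29, 0)) = 38.8973
d((16, 16), (29, 0)) = 20.6155

Closest pair: (1, -3) and (-1, -5) with distance 2.8284

The closest pair is (1, -3) and (-1, -5) with Euclidean distance 2.8284. For 10 points, brute-force pairwise comparison is shown above. For large n, the divide-and-conquer algorithm (sort by x, recurse on halves, check the dividing strip) achieves O(n log n).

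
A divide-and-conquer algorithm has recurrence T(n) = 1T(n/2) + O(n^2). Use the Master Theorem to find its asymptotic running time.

Master Theorem for T(n) = 1T(n/2) + O(n^2):

a = 1, b = 2, c = 2
log_b(a) = log_2(1) = 0.0000

Case 3: c = 2 > log_2(1) = 0.0000
T(n) = O(n^2) = O(n^2)

For T(n) = 1T(n/2) + O(n^2): log_2(1) = 0.0000. This is Case 3 of the Master Theorem (c > log_b(a), work dominated by root), giving O(n^2).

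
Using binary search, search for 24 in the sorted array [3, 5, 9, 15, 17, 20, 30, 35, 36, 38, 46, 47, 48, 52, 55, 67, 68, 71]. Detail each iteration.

Binary search for 24 in [3, 5, 9, 15, 17, 20, 30, 35, 36, 38, 46, 47, 48, 52, 55, 67, 68, 71]:

lo=0, hi=17, mid=8, arr[mid]=36 -> 36 > 24, search left half
lo=0, hi=7, mid=3, arr[mid]=15 -> 15 < 24, search right half
lo=4, hi=7, mid=5, arr[mid]=20 -> 20 < 24, search right half
lo=6, hi=7, mid=6, arr[mid]=30 -> 30 > 24, search left half
lo=6 > hi=5, target 24 not found

Binary search determines that 24 is not in the array after 4 comparisons. The search space was exhausted without finding the target.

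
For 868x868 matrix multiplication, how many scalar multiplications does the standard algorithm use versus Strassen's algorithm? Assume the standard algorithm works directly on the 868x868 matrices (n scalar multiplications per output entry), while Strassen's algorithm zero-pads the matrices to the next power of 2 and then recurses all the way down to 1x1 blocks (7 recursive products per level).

Matrix multiplication for 868x868 matrices:

Strassen's algorithm requires power-of-2 dimensions. Pad 868x868 to 1024x1024 (next power of 2).

Standard algorithm: 868^3 = 653972032 multiplications
Strassen's algorithm: 7^(log2(1024)) = 7^10 = 282475249 multiplications
Savings: 653972032 - 282475249 = 371496783 multiplications

Standard: 653972032 multiplications (868^3). Strassen: 282475249 multiplications (7^10, after padding to 1024x1024). Strassen reduces 8 recursive multiplications to 7 at each level.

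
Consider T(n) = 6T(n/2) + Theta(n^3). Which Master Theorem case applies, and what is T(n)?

Master Theorem for T(n) = 6T(n/2) + O(n^3):

a = 6, b = 2, c = 3
log_b(a) = log_2(6) = 2.5850

Case 3: c = 3 > log_2(6) = 2.5850
T(n) = O(n^3) = O(n^3)

For T(n) = 6T(n/2) + O(n^3): log_2(6) = 2.5850. This is Case 3 of the Master Theorem (c > log_b(a), work dominated by root), giving O(n^3).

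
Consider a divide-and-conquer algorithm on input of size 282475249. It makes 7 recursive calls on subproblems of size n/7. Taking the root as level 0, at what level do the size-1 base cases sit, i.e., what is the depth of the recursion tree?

For divide and conquer with division factor 7:

Problem sizes at each level:
Level 0: 282475249
Level 1: 40353607
Level 2: 5764801
Level 3: 823543
Level 4: 117649
Level 5: 16807
Level 6: 2401
Level 7: 343
Level 8: 49
Level 9: 7
Level 10: 1

The root is level 0 and the size-1 base case is level 10 (the tree spans levels 0 through 10, i.e. 11 levels counting the root), so the depth is the number of divisions: log_7(282475249) = 10

The recursion tree depth is log_7(282475249) = 10. At each level, the problem size is divided by 7, so it takes 10 divisions to reduce to a base case of size 1. The algorithm makes 7 recursive calls at each level.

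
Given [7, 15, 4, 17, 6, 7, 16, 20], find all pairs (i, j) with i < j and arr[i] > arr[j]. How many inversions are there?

Finding inversions in [7, 15, 4, 17, 6, 7, 16, 20]:

(0, 2): arr[0]=7 > arr[2]=4
(0, 4): arr[0]=7 > arr[4]=6
(1, 2): arr[1]=15 > arr[2]=4
(1, 4): arr[1]=15 > arr[4]=6
(1, 5): arr[1]=15 > arr[5]=7
(3, 4): arr[3]=17 > arr[4]=6
(3, 5): arr[3]=17 > arr[5]=7
(3, 6): arr[3]=17 > arr[6]=16

Total inversions: 8

The array has 8 inversion(s): (0,2), (0,4), (1,2), (1,4), (1,5), (3,4), (3,5), (3,6). Each pair (i,j) satisfies i < j and arr[i] > arr[j].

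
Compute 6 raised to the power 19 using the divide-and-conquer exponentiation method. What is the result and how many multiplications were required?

Computing 6^19 by squaring (build up from 6^1; each line after the first costs one multiplication):

6^1 = 6
6^2 = (6^1)^2 = 6^2 = 36
6^4 = (6^2)^2 = 36^2 = 1296
6^8 = (6^4)^2 = 1296^2 = 1679616
6^9 = 6 * 6^8 = 6 * 1679616 = 10077696
6^18 = (6^9)^2 = 10077696^2 = 101559956668416
6^19 = 6 * 6^18 = 6 * 101559956668416 = 609359740010496

Result: 609359740010496
Multiplications needed: 6 (6 lines after 6^1)

6^19 = 609359740010496. Using exponentiation by squaring, this requires 6 multiplications. The key idea: if the exponent is even, square the half-power; if odd, multiply by the base once.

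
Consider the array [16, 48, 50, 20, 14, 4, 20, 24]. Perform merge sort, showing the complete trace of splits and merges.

Merge sort trace:

Split: [16, 48, 50, 20, 14, 4, 20, 24] -> [16, 48, 50, 20] and [14, 4, 20, 24]
  Split: [16, 48, 50, 20] -> [16, 48] and [50, 20]
    Split: [16, 48] -> [16] and [48]
    Merge: [16] + [48] -> [16, 48]
    Split: [50, 20] -> [50] and [20]
    Merge: [50] + [20] -> [20, 50]
  Merge: [16, 48] + [20, 50] -> [16, 20, 48, 50]
  Split: [14, 4, 20, 24] -> [14, 4] and [20, 24]
    Split: [14, 4] -> [14] and [4]
    Merge: [14] + [4] -> [4, 14]
    Split: [20, 24] -> [20] and [24]
    Merge: [20] + [24] -> [20, 24]
  Merge: [4, 14] + [20, 24] -> [4, 14, 20, 24]
Merge: [16, 20, 48, 50] + [4, 14, 20, 24] -> [4, 14, 16, 20, 20, 24, 48, 50]

Final sorted array: [4, 14, 16, 20, 20, 24, 48, 50]

The merge sort proceeds by recursively splitting the array and merging sorted halves.
After all merges, the sorted array is [4, 14, 16, 20, 20, 24, 48, 50].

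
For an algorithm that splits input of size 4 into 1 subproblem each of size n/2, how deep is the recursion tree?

For divide and conquer with division factor 2:

Problem sizes at each level:
Level 0: 4
Level 1: 2
Level 2: 1

The root is level 0 and the size-1 base case is level 2 (the tree spans levels 0 through 2, i.e. 3 levels counting the root), so the depth is the number of divisions: log_2(4) = 2

The recursion tree depth is log_2(4) = 2. At each level, the problem size is divided by 2, so it takes 2 divisions to reduce to a base case of size 1. The algorithm makes 1 recursive call at each level.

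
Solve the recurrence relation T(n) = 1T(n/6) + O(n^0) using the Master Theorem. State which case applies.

Master Theorem for T(n) = 1T(n/6) + O(n^0):

a = 1, b = 6, c = 0
log_b(a) = log_6(1) = 0.0000

Case 2: c = 0 = log_6(1) = 0.0000
T(n) = O(n^0 log n) = O(log n)

For T(n) = 1T(n/6) + O(n^0): log_6(1) = 0.0000. This is Case 2 of the Master Theorem (c = log_b(a), equal work at all levels), giving O(log n).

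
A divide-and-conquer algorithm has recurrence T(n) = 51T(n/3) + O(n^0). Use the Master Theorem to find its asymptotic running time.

Master Theorem for T(n) = 51T(n/3) + O(n^0):

a = 51, b = 3, c = 0
log_b(a) = log_3(51) = 3.5789

Case 1: c = 0 < log_3(51) = 3.5789
T(n) = O(n^(log_3 51))

For T(n) = 51T(n/3) + O(n^0): log_3(51) = 3.5789. This is Case 1 of the Master Theorem (c < log_b(a), work dominated by leaves), giving O(n^(log_3 51)).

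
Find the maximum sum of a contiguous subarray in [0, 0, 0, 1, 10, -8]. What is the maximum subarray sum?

Using Kadane's algorithm on [0, 0, 0, 1, 10, -8]:

Scanning through the array:
Position 1 (value 0): max_ending_here = 0, max_so_far = 0
Position 2 (value 0): max_ending_here = 0, max_so_far = 0
Position 3 (value 1): max_ending_here = 1, max_so_far = 1
Position 4 (value 10): max_ending_here = 11, max_so_far = 11
Position 5 (value -8): max_ending_here = 3, max_so_far = 11

Maximum subarray: [0, 0, 0, 1, 10]
Maximum sum: 11

The maximum subarray is [0, 0, 0, 1, 10] with sum 11. This subarray runs from index 0 to index 4.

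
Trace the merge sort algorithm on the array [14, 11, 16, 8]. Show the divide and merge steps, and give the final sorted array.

Merge sort trace:

Split: [14, 11, 16, 8] -> [14, 11] and [16, 8]
  Split: [14, 11] -> [14] and [11]
  Merge: [14] + [11] -> [11, 14]
  Split: [16, 8] -> [16] and [8]
  Merge: [16] + [8] -> [8, 16]
Merge: [11, 14] + [8, 16] -> [8, 11, 14, 16]

Final sorted array: [8, 11, 14, 16]

The merge sort proceeds by recursively splitting the array and merging sorted halves.
After all merges, the sorted array is [8, 11, 14, 16].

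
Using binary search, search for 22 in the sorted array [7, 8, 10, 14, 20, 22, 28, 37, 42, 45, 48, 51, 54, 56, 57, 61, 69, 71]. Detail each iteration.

Binary search for 22 in [7, 8, 10, 14, 20, 22, 28, 37, 42, 45, 48, 51, 54, 56, 57, 61, 69, 71]:

lo=0, hi=17, mid=8, arr[mid]=42 -> 42 > 22, search left half
lo=0, hi=7, mid=3, arr[mid]=14 -> 14 < 22, search right half
lo=4, hi=7, mid=5, arr[mid]=22 -> Found target at index 5!

Binary search finds 22 at index 5 after 3 comparisons. The search repeatedly halves the search space by comparing with the middle element.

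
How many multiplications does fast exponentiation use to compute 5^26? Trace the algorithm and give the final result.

Computing 5^26 by squaring (build up from 5^1; each line after the first costs one multiplication):

5^1 = 5
5^2 = (5^1)^2 = 5^2 = 25
5^3 = 5 * 5^2 = 5 * 25 = 125
5^6 = (5^3)^2 = 125^2 = 15625
5^12 = (5^6)^2 = 15625^2 = 244140625
5^13 = 5 * 5^12 = 5 * 244140625 = 1220703125
5^26 = (5^13)^2 = 1220703125^2 = 1490116119384765625

Result: 1490116119384765625
Multiplications needed: 6 (6 lines after 5^1)

5^26 = 1490116119384765625. Using exponentiation by squaring, this requires 6 multiplications. The key idea: if the exponent is even, square the half-power; if odd, multiply by the base once.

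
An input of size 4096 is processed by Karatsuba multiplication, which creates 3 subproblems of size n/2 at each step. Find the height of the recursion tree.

For divide and conquer with division factor 2:

Problem sizes at each level:
Level 0: 4096
Level 1: 2048
Level 2: 1024
Level 3: 512
Level 4: 256
Level 5: 128
Level 6: 64
Level 7: 32
Level 8: 16
Level 9: 8
Level 10: 4
Level 11: 2
Level 12: 1

The root is level 0 and the size-1 base case is level 12 (the tree spans levels 0 through 12, i.e. 13 levels counting the root), so the depth is the number of divisions: log_2(4096) = 12

The recursion tree depth is log_2(4096) = 12. At each level, the problem size is divided by 2, so it takes 12 divisions to reduce to a base case of size 1. The algorithm makes 3 recursive calls at each level.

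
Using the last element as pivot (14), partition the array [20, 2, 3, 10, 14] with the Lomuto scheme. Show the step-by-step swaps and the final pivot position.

Lomuto partition with pivot = 14:

Initial array: [20, 2, 3, 10, 14]

arr[0]=20 > 14: no swap
arr[1]=2 <= 14: swap with position 0, array becomes [2, 20, 3, 10, 14]
arr[2]=3 <= 14: swap with position 1, array becomes [2, 3, 20, 10, 14]
arr[3]=10 <= 14: swap with position 2, array becomes [2, 3, 10, 20, 14]

Place pivot at position 3: [2, 3, 10, 14, 20]
Pivot position: 3

After partitioning with pivot 14, the array becomes [2, 3, 10, 14, 20]. The pivot is placed at index 3. All elements to the left of the pivot are <= 14, and all elements to the right are > 14.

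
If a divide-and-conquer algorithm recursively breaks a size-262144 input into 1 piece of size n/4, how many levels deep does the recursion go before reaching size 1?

For divide and conquer with division factor 4:

Problem sizes at each level:
Level 0: 262144
Level 1: 65536
Level 2: 16384
Level 3: 4096
Level 4: 1024
Level 5: 256
Level 6: 64
Level 7: 16
Level 8: 4
Level 9: 1

The root is level 0 and the size-1 base case is level 9 (the tree spans levels 0 through 9, i.e. 10 levels counting the root), so the depth is the number of divisions: log_4(262144) = 9

The recursion tree depth is log_4(262144) = 9. At each level, the problem size is divided by 4, so it takes 9 divisions to reduce to a base case of size 1. The algorithm makes 1 recursive call at each level.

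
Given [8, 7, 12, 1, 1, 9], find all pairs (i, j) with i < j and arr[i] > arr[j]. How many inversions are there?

Finding inversions in [8, 7, 12, 1, 1, 9]:

(0, 1): arr[0]=8 > arr[1]=7
(0, 3): arr[0]=8 > arr[3]=1
(0, 4): arr[0]=8 > arr[4]=1
(1, 3): arr[1]=7 > arr[3]=1
(1, 4): arr[1]=7 > arr[4]=1
(2, 3): arr[2]=12 > arr[3]=1
(2, 4): arr[2]=12 > arr[4]=1
(2, 5): arr[2]=12 > arr[5]=9

Total inversions: 8

The array has 8 inversion(s): (0,1), (0,3), (0,4), (1,3), (1,4), (2,3), (2,4), (2,5). Each pair (i,j) satisfies i < j and arr[i] > arr[j].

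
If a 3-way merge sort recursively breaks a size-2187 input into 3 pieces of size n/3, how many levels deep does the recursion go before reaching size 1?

For divide and conquer with division factor 3:

Problem sizes at each level:
Level 0: 2187
Level 1: 729
Level 2: 243
Level 3: 81
Level 4: 27
Level 5: 9
Level 6: 3
Level 7: 1

The root is level 0 and the size-1 base case is level 7 (the tree spans levels 0 through 7, i.e. 8 levels counting the root), so the depth is the number of divisions: log_3(2187) = 7

The recursion tree depth is log_3(2187) = 7. At each level, the problem size is divided by 3, so it takes 7 divisions to reduce to a base case of size 1. The algorithm makes 3 recursive calls at each level.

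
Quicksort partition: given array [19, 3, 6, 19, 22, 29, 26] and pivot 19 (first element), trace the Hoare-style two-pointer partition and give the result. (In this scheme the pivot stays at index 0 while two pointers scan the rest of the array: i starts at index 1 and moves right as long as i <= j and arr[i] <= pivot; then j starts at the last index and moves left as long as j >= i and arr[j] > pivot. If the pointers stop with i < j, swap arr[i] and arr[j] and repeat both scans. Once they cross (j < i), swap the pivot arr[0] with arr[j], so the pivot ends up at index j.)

Hoare-style two-pointer partition with pivot = 19:

Initial array: [19, 3, 6, 19, 22, 29, 26]

Pointers start at i = 1, j = 6.
i ends at 4, j ends at 3: the pointers have crossed (j < i), so scanning stops.

Swap pivot arr[0] with arr[3] to place pivot at position 3: [19, 3, 6, 19, 22, 29, 26]
Pivot position: 3

After partitioning with pivot 19, the array becomes [19, 3, 6, 19, 22, 29, 26]. The pivot is placed at index 3. All elements to the left of the pivot are <= 19, and all elements to the right are > 19.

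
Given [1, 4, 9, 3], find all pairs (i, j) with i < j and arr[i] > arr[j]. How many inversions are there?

Finding inversions in [1, 4, 9, 3]:

(1, 3): arr[1]=4 > arr[3]=3
(2, 3): arr[2]=9 > arr[3]=3

Total inversions: 2

The array has 2 inversion(s): (1,3), (2,3). Each pair (i,j) satisfies i < j and arr[i] > arr[j].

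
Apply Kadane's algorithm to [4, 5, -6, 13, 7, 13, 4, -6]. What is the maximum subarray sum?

Using Kadane's algorithm on [4, 5, -6, 13, 7, 13, 4, -6]:

Scanning through the array:
Position 1 (value 5): max_ending_here = 9, max_so_far = 9
Position 2 (value -6): max_ending_here = 3, max_so_far = 9
Position 3 (value 13): max_ending_here = 16, max_so_far = 16
Position 4 (value 7): max_ending_here = 23, max_so_far = 23
Position 5 (value 13): max_ending_here = 36, max_so_far = 36
Position 6 (value 4): max_ending_here = 40, max_so_far = 40
Position 7 (value -6): max_ending_here = 34, max_so_far = 40

Maximum subarray: [4, 5, -6, 13, 7, 13, 4]
Maximum sum: 40

The maximum subarray is [4, 5, -6, 13, 7, 13, 4] with sum 40. This subarray runs from index 0 to index 6.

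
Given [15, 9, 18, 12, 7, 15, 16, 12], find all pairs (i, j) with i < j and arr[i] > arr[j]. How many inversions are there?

Finding inversions in [15, 9, 18, 12, 7, 15, 16, 12]:

(0, 1): arr[0]=15 > arr[1]=9
(0, 3): arr[0]=15 > arr[3]=12
(0, 4): arr[0]=15 > arr[4]=7
(0, 7): arr[0]=15 > arr[7]=12
(1, 4): arr[1]=9 > arr[4]=7
(2, 3): arr[2]=18 > arr[3]=12
(2, 4): arr[2]=18 > arr[4]=7
(2, 5): arr[2]=18 > arr[5]=15
(2, 6): arr[2]=18 > arr[6]=16
(2, 7): arr[2]=18 > arr[7]=12
(3, 4): arr[3]=12 > arr[4]=7
(5, 7): arr[5]=15 > arr[7]=12
(6, 7): arr[6]=16 > arr[7]=12

Total inversions: 13

The array has 13 inversion(s): (0,1), (0,3), (0,4), (0,7), (1,4), (2,3), (2,4), (2,5), (2,6), (2,7), (3,4), (5,7), (6,7). Each pair (i,j) satisfies i < j and arr[i] > arr[j].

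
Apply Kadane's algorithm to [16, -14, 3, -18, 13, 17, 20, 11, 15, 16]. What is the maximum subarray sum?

Using Kadane's algorithm on [16, -14, 3, -18, 13, 17, 20, 11, 15, 16]:

Scanning through the array:
Position 1 (value -14): max_ending_here = 2, max_so_far = 16
Position 2 (value 3): max_ending_here = 5, max_so_far = 16
Position 3 (value -18): max_ending_here = -13, max_so_far = 16
Position 4 (value 13): max_ending_here = 13, max_so_far = 16
Position 5 (value 17): max_ending_here = 30, max_so_far = 30
Position 6 (value 20): max_ending_here = 50, max_so_far = 50
Position 7 (value 11): max_ending_here = 61, max_so_far = 61
Position 8 (value 15): max_ending_here = 76, max_so_far = 76
Position 9 (value 16): max_ending_here = 92, max_so_far = 92

Maximum subarray: [13, 17, 20, 11, 15, 16]
Maximum sum: 92

The maximum subarray is [13, 17, 20, 11, 15, 16] with sum 92. This subarray runs from index 4 to index 9.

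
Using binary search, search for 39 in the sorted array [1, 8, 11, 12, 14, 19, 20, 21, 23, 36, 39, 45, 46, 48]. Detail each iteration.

Binary search for 39 in [1, 8, 11, 12, 14, 19, 20, 21, 23, 36, 39, 45, 46, 48]:

lo=0, hi=13, mid=6, arr[mid]=20 -> 20 < 39, search right half
lo=7, hi=13, mid=10, arr[mid]=39 -> Found target at index 10!

Binary search finds 39 at index 10 after 2 comparisons. The search repeatedly halves the search space by comparing with the middle element.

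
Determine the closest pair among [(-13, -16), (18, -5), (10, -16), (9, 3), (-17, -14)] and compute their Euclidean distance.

Computing all pairwise distances among 5 points:

d((-13, -16), (18, -5)) = 32.8938
d((-13, -16), (10, -16)) = 23.0
d((-13, -16), (9, 3)) = 29.0689
d((-13, -16), (-17, -14)) = 4.4721 <-- minimum
d((18, -5), (10, -16)) = 13.6015
d((18, -5), (9, 3)) = 12.0416
d((18, -5), (-17, -14)) = 36.1386
d((10, -16), (9, 3)) = 19.0263
d((10, -16), (-17, -14)) = 27.074
d((9, 3), (-17, -14)) = 31.0644

Closest pair: (-13, -16) and (-17, -14) with distance 4.4721

The closest pair is (-13, -16) and (-17, -14) with Euclidean distance 4.4721. For 5 points, brute-force pairwise comparison is shown above. For large n, the divide-and-conquer algorithm (sort by x, recurse on halves, check the dividing strip) achieves O(n log n).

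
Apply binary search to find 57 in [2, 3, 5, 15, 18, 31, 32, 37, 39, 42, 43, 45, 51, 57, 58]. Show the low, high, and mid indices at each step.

Binary search for 57 in [2, 3, 5, 15, 18, 31, 32, 37, 39, 42, 43, 45, 51, 57, 58]:

lo=0, hi=14, mid=7, arr[mid]=37 -> 37 < 57, search right half
lo=8, hi=14, mid=11, arr[mid]=45 -> 45 < 57, search right half
lo=12, hi=14, mid=13, arr[mid]=57 -> Found target at index 13!

Binary search finds 57 at index 13 after 3 comparisons. The search repeatedly halves the search space by comparing with the middle element.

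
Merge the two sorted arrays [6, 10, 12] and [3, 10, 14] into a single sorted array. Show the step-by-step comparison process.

Merging process:

Compare 6 vs 3: take 3 from right. Merged: [3]
Compare 6 vs 10: take 6 from left. Merged: [3, 6]
Compare 10 vs 10: take 10 from left. Merged: [3, 6, 10]
Compare 12 vs 10: take 10 from right. Merged: [3, 6, 10, 10]
Compare 12 vs 14: take 12 from left. Merged: [3, 6, 10, 10, 12]
Append remaining from right: [14]. Merged: [3, 6, 10, 10, 12, 14]

Final merged array: [3, 6, 10, 10, 12, 14]
Total comparisons: 5

The merged array is [3, 6, 10, 10, 12, 14], requiring 5 comparisons. The merge step runs in O(n) time where n is the total number of elements.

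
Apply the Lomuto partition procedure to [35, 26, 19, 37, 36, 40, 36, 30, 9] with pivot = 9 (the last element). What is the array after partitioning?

Lomuto partition with pivot = 9:

Initial array: [35, 26, 19, 37, 36, 40, 36, 30, 9]

arr[0]=35 > 9: no swap
arr[1]=26 > 9: no swap
arr[2]=19 > 9: no swap
arr[3]=37 > 9: no swap
arr[4]=36 > 9: no swap
arr[5]=40 > 9: no swap
arr[6]=36 > 9: no swap
arr[7]=30 > 9: no swap

Place pivot at position 0: [9, 26, 19, 37, 36, 40, 36, 30, 35]
Pivot position: 0

After partitioning with pivot 9, the array becomes [9, 26, 19, 37, 36, 40, 36, 30, 35]. The pivot is placed at index 0. All elements to the left of the pivot are <= 9, and all elements to the right are > 9.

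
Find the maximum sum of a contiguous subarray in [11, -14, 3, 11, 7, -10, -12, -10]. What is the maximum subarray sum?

Using Kadane's algorithm on [11, -14, 3, 11, 7, -10, -12, -10]:

Scanning through the array:
Position 1 (value -14): max_ending_here = -3, max_so_far = 11
Position 2 (value 3): max_ending_here = 3, max_so_far = 11
Position 3 (value 11): max_ending_here = 14, max_so_far = 14
Position 4 (value 7): max_ending_here = 21, max_so_far = 21
Position 5 (value -10): max_ending_here = 11, max_so_far = 21
Position 6 (value -12): max_ending_here = -1, max_so_far = 21
Position 7 (value -10): max_ending_here = -10, max_so_far = 21

Maximum subarray: [3, 11, 7]
Maximum sum: 21

The maximum subarray is [3, 11, 7] with sum 21. This subarray runs from index 2 to index 4.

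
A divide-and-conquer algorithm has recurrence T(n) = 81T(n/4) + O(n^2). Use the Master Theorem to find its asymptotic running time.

Master Theorem for T(n) = 81T(n/4) + O(n^2):

a = 81, b = 4, c = 2
log_b(a) = log_4(81) = 3.1699

Case 1: c = 2 < log_4(81) = 3.1699
T(n) = O(n^(log_4 81))

For T(n) = 81T(n/4) + O(n^2): log_4(81) = 3.1699. This is Case 1 of the Master Theorem (c < log_b(a), work dominated by leaves), giving O(n^(log_4 81)).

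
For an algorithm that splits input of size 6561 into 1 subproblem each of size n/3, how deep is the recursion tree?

For divide and conquer with division factor 3:

Problem sizes at each level:
Level 0: 6561
Level 1: 2187
Level 2: 729
Level 3: 243
Level 4: 81
Level 5: 27
Level 6: 9
Level 7: 3
Level 8: 1

The root is level 0 and the size-1 base case is level 8 (the tree spans levels 0 through 8, i.e. 9 levels counting the root), so the depth is the number of divisions: log_3(6561) = 8

The recursion tree depth is log_3(6561) = 8. At each level, the problem size is divided by 3, so it takes 8 divisions to reduce to a base case of size 1. The algorithm makes 1 recursive call at each level.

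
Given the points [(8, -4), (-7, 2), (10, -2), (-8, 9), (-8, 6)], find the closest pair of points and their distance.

Computing all pairwise distances among 5 points:

d((8, -4), (-7, 2)) = 16.1555
d((8, -4), (10, -2)) = 2.8284 <-- minimum
d((8, -4), (-8, 9)) = 20.6155
d((8, -4), (-8, 6)) = 18.868
d((-7, 2), (10, -2)) = 17.4642
d((-7, 2), (-8, 9)) = 7.0711
d((-7, 2), (-8, 6)) = 4.1231
d((10, -2), (-8, 9)) = 21.095
d((10, -2), (-8, 6)) = 19.6977
d((-8, 9), (-8, 6)) = 3.0

Closest pair: (8, -4) and (10, -2) with distance 2.8284

The closest pair is (8, -4) and (10, -2) with Euclidean distance 2.8284. For 5 points, brute-force pairwise comparison is shown above. For large n, the divide-and-conquer algorithm (sort by x, recurse on halves, check the dividing strip) achieves O(n log n).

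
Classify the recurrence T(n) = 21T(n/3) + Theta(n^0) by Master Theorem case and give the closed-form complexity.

Master Theorem for T(n) = 21T(n/3) + O(n^0):

a = 21, b = 3, c = 0
log_b(a) = log_3(21) = 2.7712

Case 1: c = 0 < log_3(21) = 2.7712
T(n) = O(n^(log_3 21))

For T(n) = 21T(n/3) + O(n^0): log_3(21) = 2.7712. This is Case 1 of the Master Theorem (c < log_b(a), work dominated by leaves), giving O(n^(log_3 21)).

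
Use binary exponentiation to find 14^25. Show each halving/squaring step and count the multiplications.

Computing 14^25 by squaring (build up from 14^1; each line after the first costs one multiplication):

14^1 = 14
14^2 = (14^1)^2 = 14^2 = 196
14^3 = 14 * 14^2 = 14 * 196 = 2744
14^6 = (14^3)^2 = 2744^2 = 7529536
14^12 = (14^6)^2 = 7529536^2 = 56693912375296
14^24 = (14^12)^2 = 56693912375296^2 = 3214199700417740936751087616
14^25 = 14 * 14^24 = 14 * 3214199700417740936751087616 = 44998795805848373114515226624

Result: 44998795805848373114515226624
Multiplications needed: 6 (6 lines after 14^1)

14^25 = 44998795805848373114515226624. Using exponentiation by squaring, this requires 6 multiplications. The key idea: if the exponent is even, square the half-power; if odd, multiply by the base once.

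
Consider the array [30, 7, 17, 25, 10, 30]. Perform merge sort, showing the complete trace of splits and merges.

Merge sort trace:

Split: [30, 7, 17, 25, 10, 30] -> [30, 7, 17] and [25, 10, 30]
  Split: [30, 7, 17] -> [30] and [7, 17]
    Split: [7, 17] -> [7] and [17]
    Merge: [7] + [17] -> [7, 17]
  Merge: [30] + [7, 17] -> [7, 17, 30]
  Split: [25, 10, 30] -> [25] and [10, 30]
    Split: [10, 30] -> [10] and [30]
    Merge: [10] + [30] -> [10, 30]
  Merge: [25] + [10, 30] -> [10, 25, 30]
Merge: [7, 17, 30] + [10, 25, 30] -> [7, 10, 17, 25, 30, 30]

Final sorted array: [7, 10, 17, 25, 30, 30]

The merge sort proceeds by recursively splitting the array and merging sorted halves.
After all merges, the sorted array is [7, 10, 17, 25, 30, 30].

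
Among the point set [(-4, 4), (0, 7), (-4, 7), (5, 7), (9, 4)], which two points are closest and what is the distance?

Computing all pairwise distances among 5 points:

d((-4, 4), (0, 7)) = 5.0
d((-4, 4), (-4, 7)) = 3.0 <-- minimum
d((-4, 4), (5, 7)) = 9.4868
d((-4, 4), (9, 4)) = 13.0
d((0, 7), (-4, 7)) = 4.0
d((0, 7), (5, 7)) = 5.0
d((0, 7), (9, 4)) = 9.4868
d((-4, 7), (5, 7)) = 9.0
d((-4, 7), (9, 4)) = 13.3417
d((5, 7), (9, 4)) = 5.0

Closest pair: (-4, 4) and (-4, 7) with distance 3.0

The closest pair is (-4, 4) and (-4, 7) with Euclidean distance 3.0. For 5 points, brute-force pairwise comparison is shown above. For large n, the divide-and-conquer algorithm (sort by x, recurse on halves, check the dividing strip) achieves O(n log n).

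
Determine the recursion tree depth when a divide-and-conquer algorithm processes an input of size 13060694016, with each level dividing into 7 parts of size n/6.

For divide and conquer with division factor 6:

Problem sizes at each level:
Level 0: 13060694016
Level 1: 2176782336
Level 2: 362797056
Level 3: 60466176
Level 4: 10077696
Level 5: 1679616
Level 6: 279936
Level 7: 46656
Level 8: 7776
Level 9: 1296
Level 10: 216
Level 11: 36
Level 12: 6
Level 13: 1

The root is level 0 and the size-1 base case is level 13 (the tree spans levels 0 through 13, i.e. 14 levels counting the root), so the depth is the number of divisions: log_6(13060694016) = 13

The recursion tree depth is log_6(13060694016) = 13. At each level, the problem size is divided by 6, so it takes 13 divisions to reduce to a base case of size 1. The algorithm makes 7 recursive calls at each level.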